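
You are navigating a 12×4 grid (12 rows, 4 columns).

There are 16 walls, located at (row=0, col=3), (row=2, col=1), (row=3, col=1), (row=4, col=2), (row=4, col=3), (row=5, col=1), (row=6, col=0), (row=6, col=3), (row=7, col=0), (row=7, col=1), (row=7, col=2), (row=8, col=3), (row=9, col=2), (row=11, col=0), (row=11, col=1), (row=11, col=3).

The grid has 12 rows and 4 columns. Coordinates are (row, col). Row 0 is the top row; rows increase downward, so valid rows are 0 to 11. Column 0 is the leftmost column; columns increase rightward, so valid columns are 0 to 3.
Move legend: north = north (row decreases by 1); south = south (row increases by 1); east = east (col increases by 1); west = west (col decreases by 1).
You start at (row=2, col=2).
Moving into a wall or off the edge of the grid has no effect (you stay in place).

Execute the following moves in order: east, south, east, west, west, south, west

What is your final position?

Answer: Final position: (row=3, col=2)

Derivation:
Start: (row=2, col=2)
  east (east): (row=2, col=2) -> (row=2, col=3)
  south (south): (row=2, col=3) -> (row=3, col=3)
  east (east): blocked, stay at (row=3, col=3)
  west (west): (row=3, col=3) -> (row=3, col=2)
  west (west): blocked, stay at (row=3, col=2)
  south (south): blocked, stay at (row=3, col=2)
  west (west): blocked, stay at (row=3, col=2)
Final: (row=3, col=2)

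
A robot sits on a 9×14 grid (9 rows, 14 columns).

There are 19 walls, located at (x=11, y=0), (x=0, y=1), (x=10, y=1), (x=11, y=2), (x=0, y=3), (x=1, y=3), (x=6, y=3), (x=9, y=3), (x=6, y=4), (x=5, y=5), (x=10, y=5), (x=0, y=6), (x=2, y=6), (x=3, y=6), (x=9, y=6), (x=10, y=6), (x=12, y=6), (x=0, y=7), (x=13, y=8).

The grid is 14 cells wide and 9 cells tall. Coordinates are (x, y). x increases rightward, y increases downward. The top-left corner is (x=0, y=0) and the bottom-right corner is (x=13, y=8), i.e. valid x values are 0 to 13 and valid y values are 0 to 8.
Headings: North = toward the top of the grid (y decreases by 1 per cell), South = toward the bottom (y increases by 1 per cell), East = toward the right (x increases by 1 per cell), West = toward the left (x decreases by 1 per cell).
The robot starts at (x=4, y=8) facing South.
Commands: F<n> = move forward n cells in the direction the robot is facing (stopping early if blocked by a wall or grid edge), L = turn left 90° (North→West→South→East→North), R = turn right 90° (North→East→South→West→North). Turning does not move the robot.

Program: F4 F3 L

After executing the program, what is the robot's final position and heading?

Start: (x=4, y=8), facing South
  F4: move forward 0/4 (blocked), now at (x=4, y=8)
  F3: move forward 0/3 (blocked), now at (x=4, y=8)
  L: turn left, now facing East
Final: (x=4, y=8), facing East

Answer: Final position: (x=4, y=8), facing East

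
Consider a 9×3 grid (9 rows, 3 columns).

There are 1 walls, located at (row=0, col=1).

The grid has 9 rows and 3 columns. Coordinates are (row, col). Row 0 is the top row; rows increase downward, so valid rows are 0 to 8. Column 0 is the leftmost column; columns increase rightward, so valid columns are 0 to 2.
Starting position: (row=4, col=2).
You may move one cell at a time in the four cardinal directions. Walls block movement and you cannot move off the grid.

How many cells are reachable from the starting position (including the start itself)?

BFS flood-fill from (row=4, col=2):
  Distance 0: (row=4, col=2)
  Distance 1: (row=3, col=2), (row=4, col=1), (row=5, col=2)
  Distance 2: (row=2, col=2), (row=3, col=1), (row=4, col=0), (row=5, col=1), (row=6, col=2)
  Distance 3: (row=1, col=2), (row=2, col=1), (row=3, col=0), (row=5, col=0), (row=6, col=1), (row=7, col=2)
  Distance 4: (row=0, col=2), (row=1, col=1), (row=2, col=0), (row=6, col=0), (row=7, col=1), (row=8, col=2)
  Distance 5: (row=1, col=0), (row=7, col=0), (row=8, col=1)
  Distance 6: (row=0, col=0), (row=8, col=0)
Total reachable: 26 (grid has 26 open cells total)

Answer: Reachable cells: 26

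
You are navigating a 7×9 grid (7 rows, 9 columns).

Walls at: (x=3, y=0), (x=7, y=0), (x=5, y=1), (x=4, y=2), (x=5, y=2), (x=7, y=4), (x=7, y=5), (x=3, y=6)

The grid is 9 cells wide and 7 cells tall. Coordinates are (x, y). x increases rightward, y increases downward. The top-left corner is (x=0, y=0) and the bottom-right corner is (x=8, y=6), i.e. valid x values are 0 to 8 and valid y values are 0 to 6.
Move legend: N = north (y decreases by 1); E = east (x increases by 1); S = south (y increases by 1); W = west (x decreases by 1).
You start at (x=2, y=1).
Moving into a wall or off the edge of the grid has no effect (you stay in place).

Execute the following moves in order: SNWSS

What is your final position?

Answer: Final position: (x=1, y=3)

Derivation:
Start: (x=2, y=1)
  S (south): (x=2, y=1) -> (x=2, y=2)
  N (north): (x=2, y=2) -> (x=2, y=1)
  W (west): (x=2, y=1) -> (x=1, y=1)
  S (south): (x=1, y=1) -> (x=1, y=2)
  S (south): (x=1, y=2) -> (x=1, y=3)
Final: (x=1, y=3)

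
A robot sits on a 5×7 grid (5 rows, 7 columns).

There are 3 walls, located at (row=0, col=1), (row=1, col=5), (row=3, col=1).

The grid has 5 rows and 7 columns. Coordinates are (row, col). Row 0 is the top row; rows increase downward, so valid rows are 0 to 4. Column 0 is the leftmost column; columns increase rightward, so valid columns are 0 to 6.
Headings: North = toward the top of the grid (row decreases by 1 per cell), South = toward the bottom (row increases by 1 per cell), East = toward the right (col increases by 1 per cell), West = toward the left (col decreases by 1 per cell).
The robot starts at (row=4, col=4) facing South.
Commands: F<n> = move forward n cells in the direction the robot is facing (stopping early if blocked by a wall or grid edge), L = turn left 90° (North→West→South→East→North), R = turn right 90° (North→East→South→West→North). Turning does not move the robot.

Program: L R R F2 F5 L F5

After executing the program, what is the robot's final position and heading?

Start: (row=4, col=4), facing South
  L: turn left, now facing East
  R: turn right, now facing South
  R: turn right, now facing West
  F2: move forward 2, now at (row=4, col=2)
  F5: move forward 2/5 (blocked), now at (row=4, col=0)
  L: turn left, now facing South
  F5: move forward 0/5 (blocked), now at (row=4, col=0)
Final: (row=4, col=0), facing South

Answer: Final position: (row=4, col=0), facing South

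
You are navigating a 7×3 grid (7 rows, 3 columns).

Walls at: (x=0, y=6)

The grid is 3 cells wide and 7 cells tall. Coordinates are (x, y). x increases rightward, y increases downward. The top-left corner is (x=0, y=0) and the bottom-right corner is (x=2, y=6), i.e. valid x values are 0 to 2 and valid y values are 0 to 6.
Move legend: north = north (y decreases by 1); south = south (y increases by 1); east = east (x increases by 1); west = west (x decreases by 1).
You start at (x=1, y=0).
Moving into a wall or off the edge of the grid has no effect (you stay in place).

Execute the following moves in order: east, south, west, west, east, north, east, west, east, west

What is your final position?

Answer: Final position: (x=1, y=0)

Derivation:
Start: (x=1, y=0)
  east (east): (x=1, y=0) -> (x=2, y=0)
  south (south): (x=2, y=0) -> (x=2, y=1)
  west (west): (x=2, y=1) -> (x=1, y=1)
  west (west): (x=1, y=1) -> (x=0, y=1)
  east (east): (x=0, y=1) -> (x=1, y=1)
  north (north): (x=1, y=1) -> (x=1, y=0)
  east (east): (x=1, y=0) -> (x=2, y=0)
  west (west): (x=2, y=0) -> (x=1, y=0)
  east (east): (x=1, y=0) -> (x=2, y=0)
  west (west): (x=2, y=0) -> (x=1, y=0)
Final: (x=1, y=0)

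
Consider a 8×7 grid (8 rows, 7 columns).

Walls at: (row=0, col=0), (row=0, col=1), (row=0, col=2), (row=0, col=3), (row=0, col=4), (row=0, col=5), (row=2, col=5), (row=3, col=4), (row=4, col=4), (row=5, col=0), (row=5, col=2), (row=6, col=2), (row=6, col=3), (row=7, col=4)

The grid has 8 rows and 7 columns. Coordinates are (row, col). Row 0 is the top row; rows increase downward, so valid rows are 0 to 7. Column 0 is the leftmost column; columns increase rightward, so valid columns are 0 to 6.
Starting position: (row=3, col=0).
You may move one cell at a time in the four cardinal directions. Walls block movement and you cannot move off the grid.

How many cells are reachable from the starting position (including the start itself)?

Answer: Reachable cells: 42

Derivation:
BFS flood-fill from (row=3, col=0):
  Distance 0: (row=3, col=0)
  Distance 1: (row=2, col=0), (row=3, col=1), (row=4, col=0)
  Distance 2: (row=1, col=0), (row=2, col=1), (row=3, col=2), (row=4, col=1)
  Distance 3: (row=1, col=1), (row=2, col=2), (row=3, col=3), (row=4, col=2), (row=5, col=1)
  Distance 4: (row=1, col=2), (row=2, col=3), (row=4, col=3), (row=6, col=1)
  Distance 5: (row=1, col=3), (row=2, col=4), (row=5, col=3), (row=6, col=0), (row=7, col=1)
  Distance 6: (row=1, col=4), (row=5, col=4), (row=7, col=0), (row=7, col=2)
  Distance 7: (row=1, col=5), (row=5, col=5), (row=6, col=4), (row=7, col=3)
  Distance 8: (row=1, col=6), (row=4, col=5), (row=5, col=6), (row=6, col=5)
  Distance 9: (row=0, col=6), (row=2, col=6), (row=3, col=5), (row=4, col=6), (row=6, col=6), (row=7, col=5)
  Distance 10: (row=3, col=6), (row=7, col=6)
Total reachable: 42 (grid has 42 open cells total)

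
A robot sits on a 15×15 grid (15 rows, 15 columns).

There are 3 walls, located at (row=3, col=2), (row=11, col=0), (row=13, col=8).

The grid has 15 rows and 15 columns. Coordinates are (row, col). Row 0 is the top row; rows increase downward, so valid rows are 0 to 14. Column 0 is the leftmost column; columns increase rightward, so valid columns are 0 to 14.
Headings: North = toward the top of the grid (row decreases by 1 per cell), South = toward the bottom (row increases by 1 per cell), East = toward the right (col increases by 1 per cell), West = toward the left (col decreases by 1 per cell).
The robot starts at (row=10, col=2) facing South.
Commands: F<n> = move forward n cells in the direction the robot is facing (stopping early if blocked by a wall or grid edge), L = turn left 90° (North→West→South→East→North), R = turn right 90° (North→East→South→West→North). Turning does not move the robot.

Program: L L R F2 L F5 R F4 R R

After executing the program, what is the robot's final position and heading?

Start: (row=10, col=2), facing South
  L: turn left, now facing East
  L: turn left, now facing North
  R: turn right, now facing East
  F2: move forward 2, now at (row=10, col=4)
  L: turn left, now facing North
  F5: move forward 5, now at (row=5, col=4)
  R: turn right, now facing East
  F4: move forward 4, now at (row=5, col=8)
  R: turn right, now facing South
  R: turn right, now facing West
Final: (row=5, col=8), facing West

Answer: Final position: (row=5, col=8), facing West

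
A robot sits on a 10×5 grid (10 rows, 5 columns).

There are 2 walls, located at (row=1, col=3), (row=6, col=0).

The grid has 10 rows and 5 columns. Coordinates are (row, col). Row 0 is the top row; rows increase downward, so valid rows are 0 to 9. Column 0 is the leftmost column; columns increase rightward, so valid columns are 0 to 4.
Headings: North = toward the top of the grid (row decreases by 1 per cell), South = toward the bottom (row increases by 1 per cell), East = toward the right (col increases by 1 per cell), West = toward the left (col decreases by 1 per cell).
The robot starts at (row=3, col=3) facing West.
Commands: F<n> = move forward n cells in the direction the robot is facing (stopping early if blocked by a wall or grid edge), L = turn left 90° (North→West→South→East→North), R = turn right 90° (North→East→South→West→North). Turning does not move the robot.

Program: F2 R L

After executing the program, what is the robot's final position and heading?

Answer: Final position: (row=3, col=1), facing West

Derivation:
Start: (row=3, col=3), facing West
  F2: move forward 2, now at (row=3, col=1)
  R: turn right, now facing North
  L: turn left, now facing West
Final: (row=3, col=1), facing West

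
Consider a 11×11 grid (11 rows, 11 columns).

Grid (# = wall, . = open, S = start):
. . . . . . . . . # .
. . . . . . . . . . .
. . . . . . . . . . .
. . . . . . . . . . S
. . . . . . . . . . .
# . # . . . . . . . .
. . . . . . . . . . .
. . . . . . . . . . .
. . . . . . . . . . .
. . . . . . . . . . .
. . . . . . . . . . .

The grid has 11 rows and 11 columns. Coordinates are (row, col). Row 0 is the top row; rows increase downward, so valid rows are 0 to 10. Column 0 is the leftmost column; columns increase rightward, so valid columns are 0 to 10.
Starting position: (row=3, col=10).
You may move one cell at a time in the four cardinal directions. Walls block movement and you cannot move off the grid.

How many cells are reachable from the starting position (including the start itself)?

BFS flood-fill from (row=3, col=10):
  Distance 0: (row=3, col=10)
  Distance 1: (row=2, col=10), (row=3, col=9), (row=4, col=10)
  Distance 2: (row=1, col=10), (row=2, col=9), (row=3, col=8), (row=4, col=9), (row=5, col=10)
  Distance 3: (row=0, col=10), (row=1, col=9), (row=2, col=8), (row=3, col=7), (row=4, col=8), (row=5, col=9), (row=6, col=10)
  Distance 4: (row=1, col=8), (row=2, col=7), (row=3, col=6), (row=4, col=7), (row=5, col=8), (row=6, col=9), (row=7, col=10)
  Distance 5: (row=0, col=8), (row=1, col=7), (row=2, col=6), (row=3, col=5), (row=4, col=6), (row=5, col=7), (row=6, col=8), (row=7, col=9), (row=8, col=10)
  Distance 6: (row=0, col=7), (row=1, col=6), (row=2, col=5), (row=3, col=4), (row=4, col=5), (row=5, col=6), (row=6, col=7), (row=7, col=8), (row=8, col=9), (row=9, col=10)
  Distance 7: (row=0, col=6), (row=1, col=5), (row=2, col=4), (row=3, col=3), (row=4, col=4), (row=5, col=5), (row=6, col=6), (row=7, col=7), (row=8, col=8), (row=9, col=9), (row=10, col=10)
  Distance 8: (row=0, col=5), (row=1, col=4), (row=2, col=3), (row=3, col=2), (row=4, col=3), (row=5, col=4), (row=6, col=5), (row=7, col=6), (row=8, col=7), (row=9, col=8), (row=10, col=9)
  Distance 9: (row=0, col=4), (row=1, col=3), (row=2, col=2), (row=3, col=1), (row=4, col=2), (row=5, col=3), (row=6, col=4), (row=7, col=5), (row=8, col=6), (row=9, col=7), (row=10, col=8)
  Distance 10: (row=0, col=3), (row=1, col=2), (row=2, col=1), (row=3, col=0), (row=4, col=1), (row=6, col=3), (row=7, col=4), (row=8, col=5), (row=9, col=6), (row=10, col=7)
  Distance 11: (row=0, col=2), (row=1, col=1), (row=2, col=0), (row=4, col=0), (row=5, col=1), (row=6, col=2), (row=7, col=3), (row=8, col=4), (row=9, col=5), (row=10, col=6)
  Distance 12: (row=0, col=1), (row=1, col=0), (row=6, col=1), (row=7, col=2), (row=8, col=3), (row=9, col=4), (row=10, col=5)
  Distance 13: (row=0, col=0), (row=6, col=0), (row=7, col=1), (row=8, col=2), (row=9, col=3), (row=10, col=4)
  Distance 14: (row=7, col=0), (row=8, col=1), (row=9, col=2), (row=10, col=3)
  Distance 15: (row=8, col=0), (row=9, col=1), (row=10, col=2)
  Distance 16: (row=9, col=0), (row=10, col=1)
  Distance 17: (row=10, col=0)
Total reachable: 118 (grid has 118 open cells total)

Answer: Reachable cells: 118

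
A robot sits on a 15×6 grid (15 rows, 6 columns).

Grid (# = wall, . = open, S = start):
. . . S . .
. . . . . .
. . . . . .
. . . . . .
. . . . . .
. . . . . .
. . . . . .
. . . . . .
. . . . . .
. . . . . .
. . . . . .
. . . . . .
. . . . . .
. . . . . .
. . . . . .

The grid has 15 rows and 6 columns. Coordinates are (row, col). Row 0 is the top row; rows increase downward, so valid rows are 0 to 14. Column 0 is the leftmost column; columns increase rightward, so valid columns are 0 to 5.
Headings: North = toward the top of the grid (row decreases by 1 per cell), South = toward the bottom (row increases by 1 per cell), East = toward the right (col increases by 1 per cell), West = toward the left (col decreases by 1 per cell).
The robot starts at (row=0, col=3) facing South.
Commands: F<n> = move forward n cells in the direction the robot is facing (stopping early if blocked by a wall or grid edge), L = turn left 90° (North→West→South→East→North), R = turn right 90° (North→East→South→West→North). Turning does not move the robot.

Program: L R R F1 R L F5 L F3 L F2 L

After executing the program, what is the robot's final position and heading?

Answer: Final position: (row=3, col=2), facing North

Derivation:
Start: (row=0, col=3), facing South
  L: turn left, now facing East
  R: turn right, now facing South
  R: turn right, now facing West
  F1: move forward 1, now at (row=0, col=2)
  R: turn right, now facing North
  L: turn left, now facing West
  F5: move forward 2/5 (blocked), now at (row=0, col=0)
  L: turn left, now facing South
  F3: move forward 3, now at (row=3, col=0)
  L: turn left, now facing East
  F2: move forward 2, now at (row=3, col=2)
  L: turn left, now facing North
Final: (row=3, col=2), facing North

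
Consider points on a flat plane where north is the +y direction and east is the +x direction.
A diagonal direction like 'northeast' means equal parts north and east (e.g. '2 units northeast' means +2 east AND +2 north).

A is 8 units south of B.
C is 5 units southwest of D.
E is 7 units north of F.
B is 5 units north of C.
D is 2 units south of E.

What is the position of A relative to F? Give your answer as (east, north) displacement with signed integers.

Answer: A is at (east=-5, north=-3) relative to F.

Derivation:
Place F at the origin (east=0, north=0).
  E is 7 units north of F: delta (east=+0, north=+7); E at (east=0, north=7).
  D is 2 units south of E: delta (east=+0, north=-2); D at (east=0, north=5).
  C is 5 units southwest of D: delta (east=-5, north=-5); C at (east=-5, north=0).
  B is 5 units north of C: delta (east=+0, north=+5); B at (east=-5, north=5).
  A is 8 units south of B: delta (east=+0, north=-8); A at (east=-5, north=-3).
Therefore A relative to F: (east=-5, north=-3).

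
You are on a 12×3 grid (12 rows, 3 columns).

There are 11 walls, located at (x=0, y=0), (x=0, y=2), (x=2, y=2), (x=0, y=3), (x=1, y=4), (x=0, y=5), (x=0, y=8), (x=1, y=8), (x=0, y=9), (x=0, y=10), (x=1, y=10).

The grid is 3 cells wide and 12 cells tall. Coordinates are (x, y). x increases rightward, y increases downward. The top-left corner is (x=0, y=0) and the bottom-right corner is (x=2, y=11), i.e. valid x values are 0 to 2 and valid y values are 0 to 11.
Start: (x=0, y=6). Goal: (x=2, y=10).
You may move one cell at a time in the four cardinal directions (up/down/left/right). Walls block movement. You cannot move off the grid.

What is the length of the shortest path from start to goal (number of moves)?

BFS from (x=0, y=6) until reaching (x=2, y=10):
  Distance 0: (x=0, y=6)
  Distance 1: (x=1, y=6), (x=0, y=7)
  Distance 2: (x=1, y=5), (x=2, y=6), (x=1, y=7)
  Distance 3: (x=2, y=5), (x=2, y=7)
  Distance 4: (x=2, y=4), (x=2, y=8)
  Distance 5: (x=2, y=3), (x=2, y=9)
  Distance 6: (x=1, y=3), (x=1, y=9), (x=2, y=10)  <- goal reached here
One shortest path (6 moves): (x=0, y=6) -> (x=1, y=6) -> (x=2, y=6) -> (x=2, y=7) -> (x=2, y=8) -> (x=2, y=9) -> (x=2, y=10)

Answer: Shortest path length: 6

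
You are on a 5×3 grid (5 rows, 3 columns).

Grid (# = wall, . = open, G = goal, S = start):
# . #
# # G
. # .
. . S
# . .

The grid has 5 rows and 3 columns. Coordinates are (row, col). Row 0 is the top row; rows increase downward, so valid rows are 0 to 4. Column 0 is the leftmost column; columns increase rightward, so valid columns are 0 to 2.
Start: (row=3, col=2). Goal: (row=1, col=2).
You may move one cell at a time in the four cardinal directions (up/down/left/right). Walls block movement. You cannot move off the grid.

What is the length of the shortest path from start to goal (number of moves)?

BFS from (row=3, col=2) until reaching (row=1, col=2):
  Distance 0: (row=3, col=2)
  Distance 1: (row=2, col=2), (row=3, col=1), (row=4, col=2)
  Distance 2: (row=1, col=2), (row=3, col=0), (row=4, col=1)  <- goal reached here
One shortest path (2 moves): (row=3, col=2) -> (row=2, col=2) -> (row=1, col=2)

Answer: Shortest path length: 2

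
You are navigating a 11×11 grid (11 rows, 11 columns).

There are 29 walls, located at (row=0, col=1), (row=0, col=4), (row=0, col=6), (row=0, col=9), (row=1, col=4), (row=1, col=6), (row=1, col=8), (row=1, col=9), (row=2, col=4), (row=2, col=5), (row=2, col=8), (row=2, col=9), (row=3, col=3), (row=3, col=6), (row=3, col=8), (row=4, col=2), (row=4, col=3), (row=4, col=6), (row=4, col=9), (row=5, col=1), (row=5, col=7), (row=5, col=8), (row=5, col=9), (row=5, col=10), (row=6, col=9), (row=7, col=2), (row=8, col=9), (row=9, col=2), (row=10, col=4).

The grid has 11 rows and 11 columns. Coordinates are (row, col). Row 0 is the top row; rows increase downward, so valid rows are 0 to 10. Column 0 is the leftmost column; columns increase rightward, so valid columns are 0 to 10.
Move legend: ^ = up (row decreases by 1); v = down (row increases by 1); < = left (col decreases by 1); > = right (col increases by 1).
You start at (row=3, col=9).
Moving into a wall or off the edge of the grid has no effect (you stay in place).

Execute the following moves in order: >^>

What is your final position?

Answer: Final position: (row=2, col=10)

Derivation:
Start: (row=3, col=9)
  > (right): (row=3, col=9) -> (row=3, col=10)
  ^ (up): (row=3, col=10) -> (row=2, col=10)
  > (right): blocked, stay at (row=2, col=10)
Final: (row=2, col=10)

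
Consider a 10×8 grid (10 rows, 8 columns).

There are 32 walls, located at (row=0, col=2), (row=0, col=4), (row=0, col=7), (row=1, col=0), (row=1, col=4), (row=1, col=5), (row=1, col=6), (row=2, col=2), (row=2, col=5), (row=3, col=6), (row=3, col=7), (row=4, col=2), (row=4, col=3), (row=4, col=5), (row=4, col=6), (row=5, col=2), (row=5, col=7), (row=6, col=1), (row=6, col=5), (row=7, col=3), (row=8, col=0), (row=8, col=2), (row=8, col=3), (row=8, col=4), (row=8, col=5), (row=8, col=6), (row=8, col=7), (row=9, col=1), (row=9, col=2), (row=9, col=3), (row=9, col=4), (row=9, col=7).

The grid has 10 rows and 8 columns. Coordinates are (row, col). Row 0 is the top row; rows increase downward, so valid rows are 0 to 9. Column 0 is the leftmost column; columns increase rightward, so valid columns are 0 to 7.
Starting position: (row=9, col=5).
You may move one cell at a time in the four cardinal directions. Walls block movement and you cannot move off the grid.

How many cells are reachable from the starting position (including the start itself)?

BFS flood-fill from (row=9, col=5):
  Distance 0: (row=9, col=5)
  Distance 1: (row=9, col=6)
Total reachable: 2 (grid has 48 open cells total)

Answer: Reachable cells: 2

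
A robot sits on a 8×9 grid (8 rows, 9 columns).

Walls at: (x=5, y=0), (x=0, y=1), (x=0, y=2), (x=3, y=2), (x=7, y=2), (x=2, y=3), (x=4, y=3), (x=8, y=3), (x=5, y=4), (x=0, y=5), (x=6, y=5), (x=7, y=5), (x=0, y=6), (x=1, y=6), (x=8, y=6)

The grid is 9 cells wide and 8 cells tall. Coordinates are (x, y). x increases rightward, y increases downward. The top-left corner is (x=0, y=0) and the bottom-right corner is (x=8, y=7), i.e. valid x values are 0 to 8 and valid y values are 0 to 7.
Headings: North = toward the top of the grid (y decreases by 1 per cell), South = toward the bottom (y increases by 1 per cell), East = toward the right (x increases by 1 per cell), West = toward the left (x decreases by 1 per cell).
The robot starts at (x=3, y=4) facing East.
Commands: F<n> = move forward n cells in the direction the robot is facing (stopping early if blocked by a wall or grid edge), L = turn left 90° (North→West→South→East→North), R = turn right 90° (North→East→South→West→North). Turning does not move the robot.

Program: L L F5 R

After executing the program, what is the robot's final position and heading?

Answer: Final position: (x=0, y=4), facing North

Derivation:
Start: (x=3, y=4), facing East
  L: turn left, now facing North
  L: turn left, now facing West
  F5: move forward 3/5 (blocked), now at (x=0, y=4)
  R: turn right, now facing North
Final: (x=0, y=4), facing North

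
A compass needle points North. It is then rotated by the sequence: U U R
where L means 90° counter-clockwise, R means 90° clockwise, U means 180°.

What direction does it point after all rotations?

Answer: Final heading: East

Derivation:
Start: North
  U (U-turn (180°)) -> South
  U (U-turn (180°)) -> North
  R (right (90° clockwise)) -> East
Final: East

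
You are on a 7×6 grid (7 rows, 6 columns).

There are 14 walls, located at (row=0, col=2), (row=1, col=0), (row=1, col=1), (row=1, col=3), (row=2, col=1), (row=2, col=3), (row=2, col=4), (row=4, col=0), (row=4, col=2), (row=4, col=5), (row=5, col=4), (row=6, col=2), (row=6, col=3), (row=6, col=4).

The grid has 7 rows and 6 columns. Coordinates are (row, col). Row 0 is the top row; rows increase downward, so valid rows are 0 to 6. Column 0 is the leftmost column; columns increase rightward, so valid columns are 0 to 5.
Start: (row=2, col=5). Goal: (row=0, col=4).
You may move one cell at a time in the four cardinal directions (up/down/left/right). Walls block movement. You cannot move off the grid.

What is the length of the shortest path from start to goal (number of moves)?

Answer: Shortest path length: 3

Derivation:
BFS from (row=2, col=5) until reaching (row=0, col=4):
  Distance 0: (row=2, col=5)
  Distance 1: (row=1, col=5), (row=3, col=5)
  Distance 2: (row=0, col=5), (row=1, col=4), (row=3, col=4)
  Distance 3: (row=0, col=4), (row=3, col=3), (row=4, col=4)  <- goal reached here
One shortest path (3 moves): (row=2, col=5) -> (row=1, col=5) -> (row=1, col=4) -> (row=0, col=4)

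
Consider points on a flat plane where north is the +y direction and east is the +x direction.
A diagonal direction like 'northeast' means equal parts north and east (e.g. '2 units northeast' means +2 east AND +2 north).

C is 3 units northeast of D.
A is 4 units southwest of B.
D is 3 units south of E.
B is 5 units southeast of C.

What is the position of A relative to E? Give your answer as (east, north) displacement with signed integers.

Place E at the origin (east=0, north=0).
  D is 3 units south of E: delta (east=+0, north=-3); D at (east=0, north=-3).
  C is 3 units northeast of D: delta (east=+3, north=+3); C at (east=3, north=0).
  B is 5 units southeast of C: delta (east=+5, north=-5); B at (east=8, north=-5).
  A is 4 units southwest of B: delta (east=-4, north=-4); A at (east=4, north=-9).
Therefore A relative to E: (east=4, north=-9).

Answer: A is at (east=4, north=-9) relative to E.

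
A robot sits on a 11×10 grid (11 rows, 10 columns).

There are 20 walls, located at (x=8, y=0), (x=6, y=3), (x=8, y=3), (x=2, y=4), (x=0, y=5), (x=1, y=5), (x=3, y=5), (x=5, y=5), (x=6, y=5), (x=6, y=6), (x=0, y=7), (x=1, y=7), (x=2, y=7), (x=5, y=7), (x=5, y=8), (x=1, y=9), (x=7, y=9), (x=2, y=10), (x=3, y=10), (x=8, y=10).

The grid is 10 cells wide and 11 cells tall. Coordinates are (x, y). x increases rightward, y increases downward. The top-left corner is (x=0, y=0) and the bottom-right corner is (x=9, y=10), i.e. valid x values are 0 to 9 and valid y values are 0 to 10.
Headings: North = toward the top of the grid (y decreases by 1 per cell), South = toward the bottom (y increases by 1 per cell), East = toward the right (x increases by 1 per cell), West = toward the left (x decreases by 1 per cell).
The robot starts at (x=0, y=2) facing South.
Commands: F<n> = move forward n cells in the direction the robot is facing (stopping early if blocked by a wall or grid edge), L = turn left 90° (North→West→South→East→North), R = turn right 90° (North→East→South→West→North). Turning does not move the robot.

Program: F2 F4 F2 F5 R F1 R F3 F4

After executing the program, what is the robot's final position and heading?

Answer: Final position: (x=0, y=0), facing North

Derivation:
Start: (x=0, y=2), facing South
  F2: move forward 2, now at (x=0, y=4)
  F4: move forward 0/4 (blocked), now at (x=0, y=4)
  F2: move forward 0/2 (blocked), now at (x=0, y=4)
  F5: move forward 0/5 (blocked), now at (x=0, y=4)
  R: turn right, now facing West
  F1: move forward 0/1 (blocked), now at (x=0, y=4)
  R: turn right, now facing North
  F3: move forward 3, now at (x=0, y=1)
  F4: move forward 1/4 (blocked), now at (x=0, y=0)
Final: (x=0, y=0), facing North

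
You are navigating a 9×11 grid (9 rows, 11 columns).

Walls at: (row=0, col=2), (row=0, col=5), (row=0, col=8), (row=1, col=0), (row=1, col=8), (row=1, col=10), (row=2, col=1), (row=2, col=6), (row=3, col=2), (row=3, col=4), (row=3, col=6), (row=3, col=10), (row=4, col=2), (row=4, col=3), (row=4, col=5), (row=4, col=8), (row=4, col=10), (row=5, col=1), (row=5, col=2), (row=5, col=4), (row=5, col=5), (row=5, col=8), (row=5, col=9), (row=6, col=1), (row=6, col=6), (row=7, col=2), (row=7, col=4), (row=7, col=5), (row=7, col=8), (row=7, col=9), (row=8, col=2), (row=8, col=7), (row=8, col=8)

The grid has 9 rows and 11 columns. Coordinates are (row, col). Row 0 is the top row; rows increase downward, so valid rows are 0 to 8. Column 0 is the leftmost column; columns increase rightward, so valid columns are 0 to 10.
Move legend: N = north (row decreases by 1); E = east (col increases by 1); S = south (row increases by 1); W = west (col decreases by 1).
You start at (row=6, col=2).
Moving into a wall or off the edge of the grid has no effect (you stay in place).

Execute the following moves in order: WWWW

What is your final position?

Answer: Final position: (row=6, col=2)

Derivation:
Start: (row=6, col=2)
  [×4]W (west): blocked, stay at (row=6, col=2)
Final: (row=6, col=2)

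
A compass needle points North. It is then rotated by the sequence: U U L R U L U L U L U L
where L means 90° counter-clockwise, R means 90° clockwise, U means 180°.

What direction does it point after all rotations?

Start: North
  U (U-turn (180°)) -> South
  U (U-turn (180°)) -> North
  L (left (90° counter-clockwise)) -> West
  R (right (90° clockwise)) -> North
  U (U-turn (180°)) -> South
  L (left (90° counter-clockwise)) -> East
  U (U-turn (180°)) -> West
  L (left (90° counter-clockwise)) -> South
  U (U-turn (180°)) -> North
  L (left (90° counter-clockwise)) -> West
  U (U-turn (180°)) -> East
  L (left (90° counter-clockwise)) -> North
Final: North

Answer: Final heading: North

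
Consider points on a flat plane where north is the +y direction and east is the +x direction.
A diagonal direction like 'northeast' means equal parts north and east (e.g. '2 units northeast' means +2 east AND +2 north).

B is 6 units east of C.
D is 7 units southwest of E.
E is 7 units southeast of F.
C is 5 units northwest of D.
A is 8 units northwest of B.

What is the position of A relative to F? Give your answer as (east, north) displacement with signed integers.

Place F at the origin (east=0, north=0).
  E is 7 units southeast of F: delta (east=+7, north=-7); E at (east=7, north=-7).
  D is 7 units southwest of E: delta (east=-7, north=-7); D at (east=0, north=-14).
  C is 5 units northwest of D: delta (east=-5, north=+5); C at (east=-5, north=-9).
  B is 6 units east of C: delta (east=+6, north=+0); B at (east=1, north=-9).
  A is 8 units northwest of B: delta (east=-8, north=+8); A at (east=-7, north=-1).
Therefore A relative to F: (east=-7, north=-1).

Answer: A is at (east=-7, north=-1) relative to F.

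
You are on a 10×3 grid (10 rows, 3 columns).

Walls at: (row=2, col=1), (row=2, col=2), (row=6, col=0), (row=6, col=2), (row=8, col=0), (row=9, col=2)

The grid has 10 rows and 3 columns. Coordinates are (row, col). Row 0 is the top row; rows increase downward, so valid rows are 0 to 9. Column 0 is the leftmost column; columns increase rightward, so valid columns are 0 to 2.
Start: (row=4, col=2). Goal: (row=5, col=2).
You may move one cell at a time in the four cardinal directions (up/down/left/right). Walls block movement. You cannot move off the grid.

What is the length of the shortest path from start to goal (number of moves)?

Answer: Shortest path length: 1

Derivation:
BFS from (row=4, col=2) until reaching (row=5, col=2):
  Distance 0: (row=4, col=2)
  Distance 1: (row=3, col=2), (row=4, col=1), (row=5, col=2)  <- goal reached here
One shortest path (1 moves): (row=4, col=2) -> (row=5, col=2)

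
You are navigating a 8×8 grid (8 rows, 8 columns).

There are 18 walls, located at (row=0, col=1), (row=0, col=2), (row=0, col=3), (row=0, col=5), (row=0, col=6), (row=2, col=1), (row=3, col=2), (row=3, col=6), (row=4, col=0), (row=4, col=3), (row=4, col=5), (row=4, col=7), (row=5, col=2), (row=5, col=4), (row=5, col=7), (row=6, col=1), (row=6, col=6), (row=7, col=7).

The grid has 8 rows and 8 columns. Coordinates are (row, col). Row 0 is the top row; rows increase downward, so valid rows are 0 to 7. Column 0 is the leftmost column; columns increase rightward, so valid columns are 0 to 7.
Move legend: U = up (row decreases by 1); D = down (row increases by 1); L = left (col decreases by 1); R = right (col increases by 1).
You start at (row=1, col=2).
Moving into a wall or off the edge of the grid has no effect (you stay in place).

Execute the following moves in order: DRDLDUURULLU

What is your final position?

Start: (row=1, col=2)
  D (down): (row=1, col=2) -> (row=2, col=2)
  R (right): (row=2, col=2) -> (row=2, col=3)
  D (down): (row=2, col=3) -> (row=3, col=3)
  L (left): blocked, stay at (row=3, col=3)
  D (down): blocked, stay at (row=3, col=3)
  U (up): (row=3, col=3) -> (row=2, col=3)
  U (up): (row=2, col=3) -> (row=1, col=3)
  R (right): (row=1, col=3) -> (row=1, col=4)
  U (up): (row=1, col=4) -> (row=0, col=4)
  L (left): blocked, stay at (row=0, col=4)
  L (left): blocked, stay at (row=0, col=4)
  U (up): blocked, stay at (row=0, col=4)
Final: (row=0, col=4)

Answer: Final position: (row=0, col=4)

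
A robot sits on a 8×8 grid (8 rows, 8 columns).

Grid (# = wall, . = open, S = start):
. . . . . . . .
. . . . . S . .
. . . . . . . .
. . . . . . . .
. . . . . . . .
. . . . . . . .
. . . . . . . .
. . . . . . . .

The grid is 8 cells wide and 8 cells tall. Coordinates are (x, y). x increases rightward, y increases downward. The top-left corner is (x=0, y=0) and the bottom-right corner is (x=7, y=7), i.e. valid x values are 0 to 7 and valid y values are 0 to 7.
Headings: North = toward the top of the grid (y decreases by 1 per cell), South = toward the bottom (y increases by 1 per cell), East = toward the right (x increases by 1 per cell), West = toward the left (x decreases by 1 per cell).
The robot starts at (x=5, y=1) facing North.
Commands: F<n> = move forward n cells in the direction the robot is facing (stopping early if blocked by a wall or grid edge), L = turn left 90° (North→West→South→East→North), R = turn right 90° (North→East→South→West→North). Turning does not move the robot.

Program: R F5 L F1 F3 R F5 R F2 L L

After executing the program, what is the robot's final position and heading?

Answer: Final position: (x=7, y=2), facing North

Derivation:
Start: (x=5, y=1), facing North
  R: turn right, now facing East
  F5: move forward 2/5 (blocked), now at (x=7, y=1)
  L: turn left, now facing North
  F1: move forward 1, now at (x=7, y=0)
  F3: move forward 0/3 (blocked), now at (x=7, y=0)
  R: turn right, now facing East
  F5: move forward 0/5 (blocked), now at (x=7, y=0)
  R: turn right, now facing South
  F2: move forward 2, now at (x=7, y=2)
  L: turn left, now facing East
  L: turn left, now facing North
Final: (x=7, y=2), facing North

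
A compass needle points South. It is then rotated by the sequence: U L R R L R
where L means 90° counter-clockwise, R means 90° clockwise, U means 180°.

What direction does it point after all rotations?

Answer: Final heading: East

Derivation:
Start: South
  U (U-turn (180°)) -> North
  L (left (90° counter-clockwise)) -> West
  R (right (90° clockwise)) -> North
  R (right (90° clockwise)) -> East
  L (left (90° counter-clockwise)) -> North
  R (right (90° clockwise)) -> East
Final: East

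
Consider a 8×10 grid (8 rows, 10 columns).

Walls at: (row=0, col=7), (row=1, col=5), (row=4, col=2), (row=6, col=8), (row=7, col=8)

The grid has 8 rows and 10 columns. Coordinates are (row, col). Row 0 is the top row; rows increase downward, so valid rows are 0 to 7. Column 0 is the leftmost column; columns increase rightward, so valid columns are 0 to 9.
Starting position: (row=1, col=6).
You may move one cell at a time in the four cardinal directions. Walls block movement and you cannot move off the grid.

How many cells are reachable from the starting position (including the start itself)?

Answer: Reachable cells: 75

Derivation:
BFS flood-fill from (row=1, col=6):
  Distance 0: (row=1, col=6)
  Distance 1: (row=0, col=6), (row=1, col=7), (row=2, col=6)
  Distance 2: (row=0, col=5), (row=1, col=8), (row=2, col=5), (row=2, col=7), (row=3, col=6)
  Distance 3: (row=0, col=4), (row=0, col=8), (row=1, col=9), (row=2, col=4), (row=2, col=8), (row=3, col=5), (row=3, col=7), (row=4, col=6)
  Distance 4: (row=0, col=3), (row=0, col=9), (row=1, col=4), (row=2, col=3), (row=2, col=9), (row=3, col=4), (row=3, col=8), (row=4, col=5), (row=4, col=7), (row=5, col=6)
  Distance 5: (row=0, col=2), (row=1, col=3), (row=2, col=2), (row=3, col=3), (row=3, col=9), (row=4, col=4), (row=4, col=8), (row=5, col=5), (row=5, col=7), (row=6, col=6)
  Distance 6: (row=0, col=1), (row=1, col=2), (row=2, col=1), (row=3, col=2), (row=4, col=3), (row=4, col=9), (row=5, col=4), (row=5, col=8), (row=6, col=5), (row=6, col=7), (row=7, col=6)
  Distance 7: (row=0, col=0), (row=1, col=1), (row=2, col=0), (row=3, col=1), (row=5, col=3), (row=5, col=9), (row=6, col=4), (row=7, col=5), (row=7, col=7)
  Distance 8: (row=1, col=0), (row=3, col=0), (row=4, col=1), (row=5, col=2), (row=6, col=3), (row=6, col=9), (row=7, col=4)
  Distance 9: (row=4, col=0), (row=5, col=1), (row=6, col=2), (row=7, col=3), (row=7, col=9)
  Distance 10: (row=5, col=0), (row=6, col=1), (row=7, col=2)
  Distance 11: (row=6, col=0), (row=7, col=1)
  Distance 12: (row=7, col=0)
Total reachable: 75 (grid has 75 open cells total)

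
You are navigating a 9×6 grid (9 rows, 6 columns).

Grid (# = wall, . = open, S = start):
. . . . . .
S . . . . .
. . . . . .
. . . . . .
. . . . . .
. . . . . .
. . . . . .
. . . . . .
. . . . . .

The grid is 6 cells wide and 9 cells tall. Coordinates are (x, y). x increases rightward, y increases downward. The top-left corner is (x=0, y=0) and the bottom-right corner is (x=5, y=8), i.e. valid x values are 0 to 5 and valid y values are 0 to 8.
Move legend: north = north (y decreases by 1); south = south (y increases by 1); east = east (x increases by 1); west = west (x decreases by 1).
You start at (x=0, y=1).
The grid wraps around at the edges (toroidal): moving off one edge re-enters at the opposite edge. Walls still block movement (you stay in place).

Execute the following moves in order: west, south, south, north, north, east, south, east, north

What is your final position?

Start: (x=0, y=1)
  west (west): (x=0, y=1) -> (x=5, y=1)
  south (south): (x=5, y=1) -> (x=5, y=2)
  south (south): (x=5, y=2) -> (x=5, y=3)
  north (north): (x=5, y=3) -> (x=5, y=2)
  north (north): (x=5, y=2) -> (x=5, y=1)
  east (east): (x=5, y=1) -> (x=0, y=1)
  south (south): (x=0, y=1) -> (x=0, y=2)
  east (east): (x=0, y=2) -> (x=1, y=2)
  north (north): (x=1, y=2) -> (x=1, y=1)
Final: (x=1, y=1)

Answer: Final position: (x=1, y=1)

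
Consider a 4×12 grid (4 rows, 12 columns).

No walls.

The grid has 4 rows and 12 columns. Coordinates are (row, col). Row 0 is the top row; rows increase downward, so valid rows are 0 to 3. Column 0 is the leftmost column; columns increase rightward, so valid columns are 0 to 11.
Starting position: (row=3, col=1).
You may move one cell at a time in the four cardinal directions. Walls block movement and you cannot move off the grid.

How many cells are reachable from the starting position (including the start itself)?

Answer: Reachable cells: 48

Derivation:
BFS flood-fill from (row=3, col=1):
  Distance 0: (row=3, col=1)
  Distance 1: (row=2, col=1), (row=3, col=0), (row=3, col=2)
  Distance 2: (row=1, col=1), (row=2, col=0), (row=2, col=2), (row=3, col=3)
  Distance 3: (row=0, col=1), (row=1, col=0), (row=1, col=2), (row=2, col=3), (row=3, col=4)
  Distance 4: (row=0, col=0), (row=0, col=2), (row=1, col=3), (row=2, col=4), (row=3, col=5)
  Distance 5: (row=0, col=3), (row=1, col=4), (row=2, col=5), (row=3, col=6)
  Distance 6: (row=0, col=4), (row=1, col=5), (row=2, col=6), (row=3, col=7)
  Distance 7: (row=0, col=5), (row=1, col=6), (row=2, col=7), (row=3, col=8)
  Distance 8: (row=0, col=6), (row=1, col=7), (row=2, col=8), (row=3, col=9)
  Distance 9: (row=0, col=7), (row=1, col=8), (row=2, col=9), (row=3, col=10)
  Distance 10: (row=0, col=8), (row=1, col=9), (row=2, col=10), (row=3, col=11)
  Distance 11: (row=0, col=9), (row=1, col=10), (row=2, col=11)
  Distance 12: (row=0, col=10), (row=1, col=11)
  Distance 13: (row=0, col=11)
Total reachable: 48 (grid has 48 open cells total)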